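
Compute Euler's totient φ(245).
φ(245) = 168

φ is multiplicative, with φ(p^e) = p^e − p^(e−1). Factorise 245 = 5 · 7^2. Then
  φ(245) = (5 − 1) · (7^2 − 7^1) = 4 · 42 = 168.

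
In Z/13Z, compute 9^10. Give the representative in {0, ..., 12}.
Use repeated squaring. Binary(10) = 1010. Walk through the bits of the exponent 10 left-to-right: at each bit after the leading one, square the running value, then multiply by 9 if the bit is 1 (always reducing mod 13):
  bit 1 = 1 (leading): start with 9.
  bit 2 = 0: square 9^2 = 81 ≡ 3 (mod 13).
  bit 3 = 1: square 3^2 = 9; bit is 1, so multiply 9·9 = 81 ≡ 3 (mod 13).
  bit 4 = 0: square 3^2 = 9 (mod 13).
Final value: 9^10 ≡ 9 (mod 13).

Final answer: 9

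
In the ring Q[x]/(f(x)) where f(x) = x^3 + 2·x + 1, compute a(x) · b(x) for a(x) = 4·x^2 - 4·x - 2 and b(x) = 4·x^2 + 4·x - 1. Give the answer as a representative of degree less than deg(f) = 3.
a · b ≡ -60·x^2 - 20·x + 2 (mod f(x))

First multiply in Q[x] without reducing: a · b = 16·x^4 - 28·x^2 - 4·x + 2. Now divide by f(x) = x^3 + 2·x + 1, eliminating the leading term at each step:
  leading term 16·x^4: subtract (16·x)·f(x) = 16·x^4 + 32·x^2 + 16·x, leaving -60·x^2 - 20·x + 2
The degree is now < 3, so this is the remainder. Hence a · b ≡ -60·x^2 - 20·x + 2 in Q[x]/(f).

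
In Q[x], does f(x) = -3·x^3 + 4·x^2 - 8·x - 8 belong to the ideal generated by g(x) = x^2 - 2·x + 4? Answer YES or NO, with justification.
In Q[x] the ideal (g) consists of all multiples of g, so f ∈ (g) iff g | f, i.e. iff the remainder of f on division by g is 0. Divide f by g (g is monic, so eliminate the leading term of the running remainder at each step):
  leading term -3·x^3: subtract (-3·x)·g(x) = -3·x^3 + 6·x^2 - 12·x, leaving -2·x^2 + 4·x - 8
  leading term -2·x^2: subtract (-2)·g(x) = -2·x^2 + 4·x - 8, leaving 0
The remainder is 0, so f(x) = g(x) · h(x) with h(x) = -3·x - 2. Hence g | f, i.e. f ∈ (g).

Final answer: YES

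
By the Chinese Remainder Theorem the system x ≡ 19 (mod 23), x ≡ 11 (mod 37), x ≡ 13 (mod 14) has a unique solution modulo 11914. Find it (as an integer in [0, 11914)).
The moduli 23, 37, 14 are pairwise coprime, so by the CRT there is a unique solution mod 23·37·14 = 11914.
Solve by successive substitution. Start with x ≡ 19 (mod 23).
  Combine with x ≡ 11 (mod 37): write x = 19 + 23·t and require 19 + 23·t ≡ 11 (mod 37), i.e. 23·t ≡ 11 − 19 ≡ 29 (mod 37). Since 23^(−1) ≡ 29 (mod 37), t ≡ 29·29 ≡ 27 (mod 37). So x ≡ 19 + 23·27 = 640 (mod 851).
  Combine with x ≡ 13 (mod 14): write x = 640 + 851·t and require 640 + 851·t ≡ 13 (mod 14), i.e. 851·t ≡ 13 − 640 ≡ 3 (mod 14). Since 851^(−1) ≡ 9 (mod 14) (851 ≡ 11 (mod 14)), t ≡ 9·3 ≡ 13 (mod 14). So x ≡ 640 + 851·13 = 11703 (mod 11914).
Unique solution in [0, 11914): x = 11703.

Final answer: x ≡ 11703 (mod 11914); the representative in [0, 11914) is 11703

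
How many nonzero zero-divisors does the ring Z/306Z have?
In Z/306Z each nonzero element is either a unit (gcd with 306 is 1) or a zero-divisor (gcd > 1). The number of units is φ(306): factorise 306 = 2 · 3^2 · 17, so φ(306) = (2 − 1) · (3^2 − 3^1) · (17 − 1) = 1 · 6 · 16 = 96. The nonzero elements number 306 − 1 = 305. Hence the nonzero zero-divisors number 305 − 96 = 209.

Final answer: Z/306Z has 209 nonzero zero-divisors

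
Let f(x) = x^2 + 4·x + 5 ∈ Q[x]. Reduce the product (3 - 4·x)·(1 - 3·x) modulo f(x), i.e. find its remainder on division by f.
First multiply in Q[x] without reducing: a · b = 12·x^2 - 13·x + 3. Now divide by f(x) = x^2 + 4·x + 5, eliminating the leading term at each step:
  leading term 12·x^2: subtract (12)·f(x) = 12·x^2 + 48·x + 60, leaving -61·x - 57
The degree is now < 2, so this is the remainder. Hence a · b ≡ -61·x - 57 in Q[x]/(f).

Final answer: a · b ≡ -61·x - 57 (mod f(x))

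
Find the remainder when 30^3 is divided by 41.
22

Use repeated squaring. Binary(3) = 11. Walk through the bits of the exponent 3 left-to-right: at each bit after the leading one, square the running value, then multiply by 30 if the bit is 1 (always reducing mod 41):
  bit 1 = 1 (leading): start with 30.
  bit 2 = 1: square 30^2 = 900 ≡ 39; bit is 1, so multiply 39·30 = 1170 ≡ 22 (mod 41).
Final value: 30^3 ≡ 22 (mod 41).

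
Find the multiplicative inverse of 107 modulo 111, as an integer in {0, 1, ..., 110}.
107^(−1) ≡ 83 (mod 111)

Apply the extended Euclidean algorithm to (111, 107), tracking rows (r, s, t) with s·111 + t·107 = r. Each division r_prev = q·r_cur + r_new produces the new row as (previous row) − q·(current row):
  row A: (111, 1, 0)   [1·111 + 0·107 = 111]
  row B: (107, 0, 1)   [0·111 + 1·107 = 107]
  111 = 1·107 + 4   → row C = row A − 1·row B = (4, 1, −1)   [check: 1·111 − 1·107 = 4]
  107 = 26·4 + 3   → row D = row B − 26·row C = (3, −26, 27)   [check: −26·111 + 27·107 = 3]
  4 = 1·3 + 1   → row E = row C − 1·row D = (1, 27, −28)   [check: 27·111 − 28·107 = 1]
  3 = 3·1 + 0   → remainder 0, stop. gcd = 1 (last nonzero row E).
The gcd is 1, so 107 is invertible mod 111. The last nonzero row gives 27·111 − 28·107 = 1, so t = −28. So 107^(−1) ≡ −28 ≡ 83 (mod 111). Verify: 107 · 83 = 8881 ≡ 1 (mod 111). ✓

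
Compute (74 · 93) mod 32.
2

Reduce the factors first: 74 ≡ 10, 93 ≡ 29 (mod 32), so 74 · 93 ≡ 10 · 29 (mod 32). 10 · 29 = 290. Dividing by 32: 290 = 9·32 + 2. So (74 · 93) mod 32 = 2.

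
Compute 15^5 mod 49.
Use repeated squaring. Binary(5) = 101. Walk through the bits of the exponent 5 left-to-right: at each bit after the leading one, square the running value, then multiply by 15 if the bit is 1 (always reducing mod 49):
  bit 1 = 1 (leading): start with 15.
  bit 2 = 0: square 15^2 = 225 ≡ 29 (mod 49).
  bit 3 = 1: square 29^2 = 841 ≡ 8; bit is 1, so multiply 8·15 = 120 ≡ 22 (mod 49).
Final value: 15^5 ≡ 22 (mod 49).

Final answer: 22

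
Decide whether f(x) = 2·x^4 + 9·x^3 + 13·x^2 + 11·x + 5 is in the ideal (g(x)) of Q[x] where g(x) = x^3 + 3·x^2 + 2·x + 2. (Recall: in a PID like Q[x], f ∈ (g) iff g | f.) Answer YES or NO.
In Q[x] the ideal (g) consists of all multiples of g, so f ∈ (g) iff g | f, i.e. iff the remainder of f on division by g is 0. Divide f by g (g is monic, so eliminate the leading term of the running remainder at each step):
  leading term 2·x^4: subtract (2·x)·g(x) = 2·x^4 + 6·x^3 + 4·x^2 + 4·x, leaving 3·x^3 + 9·x^2 + 7·x + 5
  leading term 3·x^3: subtract (3)·g(x) = 3·x^3 + 9·x^2 + 6·x + 6, leaving x - 1
The remainder r(x) = x - 1 ≠ 0 (and deg r < deg g), so g ∤ f, i.e. f ∉ (g).

Final answer: NO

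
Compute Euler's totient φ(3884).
φ is multiplicative, with φ(p^e) = p^e − p^(e−1). Factorise 3884 = 2^2 · 971. Then
  φ(3884) = (2^2 − 2^1) · (971 − 1) = 2 · 970 = 1940.

Final answer: φ(3884) = 1940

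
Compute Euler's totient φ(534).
φ(534) = 176

φ is multiplicative, with φ(p^e) = p^e − p^(e−1). Factorise 534 = 2 · 3 · 89. Then
  φ(534) = (2 − 1) · (3 − 1) · (89 − 1) = 1 · 2 · 88 = 176.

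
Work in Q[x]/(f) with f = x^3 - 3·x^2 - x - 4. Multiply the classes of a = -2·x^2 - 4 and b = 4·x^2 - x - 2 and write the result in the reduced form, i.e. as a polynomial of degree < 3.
First multiply in Q[x] without reducing: a · b = -8·x^4 + 2·x^3 - 12·x^2 + 4·x + 8. Now divide by f(x) = x^3 - 3·x^2 - x - 4, eliminating the leading term at each step:
  leading term -8·x^4: subtract (-8·x)·f(x) = -8·x^4 + 24·x^3 + 8·x^2 + 32·x, leaving -22·x^3 - 20·x^2 - 28·x + 8
  leading term -22·x^3: subtract (-22)·f(x) = -22·x^3 + 66·x^2 + 22·x + 88, leaving -86·x^2 - 50·x - 80
The degree is now < 3, so this is the remainder. Hence a · b ≡ -86·x^2 - 50·x - 80 in Q[x]/(f).

Final answer: a · b ≡ -86·x^2 - 50·x - 80 (mod f(x))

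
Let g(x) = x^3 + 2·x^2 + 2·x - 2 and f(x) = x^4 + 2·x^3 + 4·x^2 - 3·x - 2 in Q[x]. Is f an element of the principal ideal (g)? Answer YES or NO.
NO

In Q[x] the ideal (g) consists of all multiples of g, so f ∈ (g) iff g | f, i.e. iff the remainder of f on division by g is 0. Divide f by g (g is monic, so eliminate the leading term of the running remainder at each step):
  leading term x^4: subtract (x)·g(x) = x^4 + 2·x^3 + 2·x^2 - 2·x, leaving 2·x^2 - x - 2
The remainder r(x) = 2·x^2 - x - 2 ≠ 0 (and deg r < deg g), so g ∤ f, i.e. f ∉ (g).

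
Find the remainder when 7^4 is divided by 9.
Use repeated squaring. Binary(4) = 100. Walk through the bits of the exponent 4 left-to-right: at each bit after the leading one, square the running value, then multiply by 7 if the bit is 1 (always reducing mod 9):
  bit 1 = 1 (leading): start with 7.
  bit 2 = 0: square 7^2 = 49 ≡ 4 (mod 9).
  bit 3 = 0: square 4^2 = 16 ≡ 7 (mod 9).
Final value: 7^4 ≡ 7 (mod 9).

Final answer: 7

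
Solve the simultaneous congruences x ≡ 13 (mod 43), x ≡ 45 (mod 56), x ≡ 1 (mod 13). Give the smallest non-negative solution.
The moduli 43, 56, 13 are pairwise coprime, so by the CRT there is a unique solution mod 43·56·13 = 31304.
Solve by successive substitution. Start with x ≡ 13 (mod 43).
  Combine with x ≡ 45 (mod 56): write x = 13 + 43·t and require 13 + 43·t ≡ 45 (mod 56), i.e. 43·t ≡ 45 − 13 ≡ 32 (mod 56). Since 43^(−1) ≡ 43 (mod 56), t ≡ 43·32 ≡ 32 (mod 56). So x ≡ 13 + 43·32 = 1389 (mod 2408).
  Combine with x ≡ 1 (mod 13): write x = 1389 + 2408·t and require 1389 + 2408·t ≡ 1 (mod 13), i.e. 2408·t ≡ 1 − 1389 ≡ 3 (mod 13). Since 2408^(−1) ≡ 9 (mod 13) (2408 ≡ 3 (mod 13)), t ≡ 9·3 ≡ 1 (mod 13). So x ≡ 1389 + 2408·1 = 3797 (mod 31304).
Unique solution in [0, 31304): x = 3797.

Final answer: x ≡ 3797 (mod 31304); the representative in [0, 31304) is 3797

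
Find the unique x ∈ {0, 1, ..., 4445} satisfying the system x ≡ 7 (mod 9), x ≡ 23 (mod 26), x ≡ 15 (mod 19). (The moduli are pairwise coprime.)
x ≡ 205 (mod 4446); the representative in [0, 4446) is 205

The moduli 9, 26, 19 are pairwise coprime, so by the CRT there is a unique solution mod 9·26·19 = 4446.
Solve by successive substitution. Start with x ≡ 7 (mod 9).
  Combine with x ≡ 23 (mod 26): write x = 7 + 9·t and require 7 + 9·t ≡ 23 (mod 26), i.e. 9·t ≡ 23 − 7 ≡ 16 (mod 26). Since 9^(−1) ≡ 3 (mod 26), t ≡ 3·16 ≡ 22 (mod 26). So x ≡ 7 + 9·22 = 205 (mod 234).
  Combine with x ≡ 15 (mod 19): write x = 205 + 234·t and require 205 + 234·t ≡ 15 (mod 19), i.e. 234·t ≡ 15 − 205 ≡ 0 (mod 19). Since 234^(−1) ≡ 16 (mod 19) (234 ≡ 6 (mod 19)), t ≡ 16·0 ≡ 0 (mod 19). So x ≡ 205 + 234·0 = 205 (mod 4446).
Unique solution in [0, 4446): x = 205.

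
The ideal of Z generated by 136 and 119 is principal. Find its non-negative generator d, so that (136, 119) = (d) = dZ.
(136, 119) = (17); d = 17

In the PID Z, (a, b) is generated by gcd(a, b). Compute gcd(136, 119) with the extended Euclidean algorithm, tracking rows (r, s, t) with s·136 + t·119 = r:
  row A: (136, 1, 0)   [1·136 + 0·119 = 136]
  row B: (119, 0, 1)   [0·136 + 1·119 = 119]
  136 = 1·119 + 17   → row C = row A − 1·row B = (17, 1, −1)   [check: 1·136 − 1·119 = 17]
  119 = 7·17 + 0   → remainder 0, stop. gcd = 17 (last nonzero row C).
So gcd(136, 119) = 17, with Bézout identity 1·136 − 1·119 = 17. Containment (⊇): the Bézout identity exhibits 17 as an element of (136, 119), giving (17) ⊆ (136, 119). Containment (⊆): since 17 | 136 and 17 | 119 (136 = 17·8, 119 = 17·7), every Z-linear combination of 136 and 119 is divisible by 17, so (136, 119) ⊆ (17). Therefore (136, 119) = (17), d = 17.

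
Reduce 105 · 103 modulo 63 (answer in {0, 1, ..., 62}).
Reduce the factors first: 105 ≡ 42, 103 ≡ 40 (mod 63), so 105 · 103 ≡ 42 · 40 (mod 63). 42 · 40 = 1680. Dividing by 63: 1680 = 26·63 + 42. So (105 · 103) mod 63 = 42.

Final answer: 42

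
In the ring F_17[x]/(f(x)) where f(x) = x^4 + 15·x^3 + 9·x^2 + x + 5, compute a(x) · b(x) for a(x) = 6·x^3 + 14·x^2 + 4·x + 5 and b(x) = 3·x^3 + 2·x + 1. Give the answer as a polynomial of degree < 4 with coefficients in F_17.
Multiply as integer polynomials: a · b = 18·x^6 + 42·x^5 + 24·x^4 + 49·x^3 + 22·x^2 + 14·x + 5. Reducing coefficients mod 17: a · b ≡ x^6 + 8·x^5 + 7·x^4 + 15·x^3 + 5·x^2 + 14·x + 5. Now divide by f(x) = x^4 + 15·x^3 + 9·x^2 + x + 5 in F_17[x], eliminating the leading term at each step:
  leading term x^6: subtract (x^2)·f(x) = x^6 + 15·x^5 + 9·x^4 + x^3 + 5·x^2, leaving 10·x^5 + 15·x^4 + 14·x^3 + 14·x + 5 (coefficients mod 17)
  leading term 10·x^5: subtract (10·x)·f(x) = 10·x^5 + 14·x^4 + 5·x^3 + 10·x^2 + 16·x, leaving x^4 + 9·x^3 + 7·x^2 + 15·x + 5 (coefficients mod 17)
  leading term x^4: subtract (1)·f(x) = x^4 + 15·x^3 + 9·x^2 + x + 5, leaving 11·x^3 + 15·x^2 + 14·x (coefficients mod 17)
The degree is now < 4, so this is the remainder. Hence a · b ≡ 11·x^3 + 15·x^2 + 14·x in F_17[x]/(f).

Final answer: a · b ≡ 11·x^3 + 15·x^2 + 14·x (mod f(x))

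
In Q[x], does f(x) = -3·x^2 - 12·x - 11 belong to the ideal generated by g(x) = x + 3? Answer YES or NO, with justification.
In Q[x] the ideal (g) consists of all multiples of g, so f ∈ (g) iff g | f, i.e. iff the remainder of f on division by g is 0. Divide f by g (g is monic, so eliminate the leading term of the running remainder at each step):
  leading term -3·x^2: subtract (-3·x)·g(x) = -3·x^2 - 9·x, leaving -3·x - 11
  leading term -3·x: subtract (-3)·g(x) = -3·x - 9, leaving -2
The remainder r(x) = -2 ≠ 0 (and deg r < deg g), so g ∤ f, i.e. f ∉ (g).

Final answer: NO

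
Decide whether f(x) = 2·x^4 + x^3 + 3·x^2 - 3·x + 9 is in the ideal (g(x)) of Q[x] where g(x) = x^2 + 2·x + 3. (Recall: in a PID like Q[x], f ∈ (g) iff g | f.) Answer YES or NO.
In Q[x] the ideal (g) consists of all multiples of g, so f ∈ (g) iff g | f, i.e. iff the remainder of f on division by g is 0. Divide f by g (g is monic, so eliminate the leading term of the running remainder at each step):
  leading term 2·x^4: subtract (2·x^2)·g(x) = 2·x^4 + 4·x^3 + 6·x^2, leaving -3·x^3 - 3·x^2 - 3·x + 9
  leading term -3·x^3: subtract (-3·x)·g(x) = -3·x^3 - 6·x^2 - 9·x, leaving 3·x^2 + 6·x + 9
  leading term 3·x^2: subtract (3)·g(x) = 3·x^2 + 6·x + 9, leaving 0
The remainder is 0, so f(x) = g(x) · h(x) with h(x) = 2·x^2 - 3·x + 3. Hence g | f, i.e. f ∈ (g).

Final answer: YES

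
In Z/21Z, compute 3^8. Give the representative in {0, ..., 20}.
Use repeated squaring. Binary(8) = 1000. Walk through the bits of the exponent 8 left-to-right: at each bit after the leading one, square the running value, then multiply by 3 if the bit is 1 (always reducing mod 21):
  bit 1 = 1 (leading): start with 3.
  bit 2 = 0: square 3^2 = 9 (mod 21).
  bit 3 = 0: square 9^2 = 81 ≡ 18 (mod 21).
  bit 4 = 0: square 18^2 = 324 ≡ 9 (mod 21).
Final value: 3^8 ≡ 9 (mod 21).

Final answer: 9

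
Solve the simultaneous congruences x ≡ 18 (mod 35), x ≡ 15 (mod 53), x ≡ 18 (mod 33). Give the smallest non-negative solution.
x ≡ 39288 (mod 61215); the representative in [0, 61215) is 39288

The moduli 35, 53, 33 are pairwise coprime, so by the CRT there is a unique solution mod 35·53·33 = 61215.
Solve by successive substitution. Start with x ≡ 18 (mod 35).
  Combine with x ≡ 15 (mod 53): write x = 18 + 35·t and require 18 + 35·t ≡ 15 (mod 53), i.e. 35·t ≡ 15 − 18 ≡ 50 (mod 53). Since 35^(−1) ≡ 50 (mod 53), t ≡ 50·50 ≡ 9 (mod 53). So x ≡ 18 + 35·9 = 333 (mod 1855).
  Combine with x ≡ 18 (mod 33): write x = 333 + 1855·t and require 333 + 1855·t ≡ 18 (mod 33), i.e. 1855·t ≡ 18 − 333 ≡ 15 (mod 33). Since 1855^(−1) ≡ 19 (mod 33) (1855 ≡ 7 (mod 33)), t ≡ 19·15 ≡ 21 (mod 33). So x ≡ 333 + 1855·21 = 39288 (mod 61215).
Unique solution in [0, 61215): x = 39288.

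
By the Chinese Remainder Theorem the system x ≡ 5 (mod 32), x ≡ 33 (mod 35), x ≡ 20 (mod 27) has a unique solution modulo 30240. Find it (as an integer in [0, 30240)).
The moduli 32, 35, 27 are pairwise coprime, so by the CRT there is a unique solution mod 32·35·27 = 30240.
Solve by successive substitution. Start with x ≡ 5 (mod 32).
  Combine with x ≡ 33 (mod 35): write x = 5 + 32·t and require 5 + 32·t ≡ 33 (mod 35), i.e. 32·t ≡ 33 − 5 ≡ 28 (mod 35). Since 32^(−1) ≡ 23 (mod 35), t ≡ 23·28 ≡ 14 (mod 35). So x ≡ 5 + 32·14 = 453 (mod 1120).
  Combine with x ≡ 20 (mod 27): write x = 453 + 1120·t and require 453 + 1120·t ≡ 20 (mod 27), i.e. 1120·t ≡ 20 − 453 ≡ 26 (mod 27). Since 1120^(−1) ≡ 25 (mod 27) (1120 ≡ 13 (mod 27)), t ≡ 25·26 ≡ 2 (mod 27). So x ≡ 453 + 1120·2 = 2693 (mod 30240).
Unique solution in [0, 30240): x = 2693.

Final answer: x ≡ 2693 (mod 30240); the representative in [0, 30240) is 2693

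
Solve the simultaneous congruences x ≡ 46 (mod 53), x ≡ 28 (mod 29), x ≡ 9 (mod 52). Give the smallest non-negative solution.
x ≡ 78009 (mod 79924); the representative in [0, 79924) is 78009

The moduli 53, 29, 52 are pairwise coprime, so by the CRT there is a unique solution mod 53·29·52 = 79924.
Solve by successive substitution. Start with x ≡ 46 (mod 53).
  Combine with x ≡ 28 (mod 29): write x = 46 + 53·t and require 46 + 53·t ≡ 28 (mod 29), i.e. 53·t ≡ 28 − 46 ≡ 11 (mod 29). Since 53^(−1) ≡ 23 (mod 29) (53 ≡ 24 (mod 29)), t ≡ 23·11 ≡ 21 (mod 29). So x ≡ 46 + 53·21 = 1159 (mod 1537).
  Combine with x ≡ 9 (mod 52): write x = 1159 + 1537·t and require 1159 + 1537·t ≡ 9 (mod 52), i.e. 1537·t ≡ 9 − 1159 ≡ 46 (mod 52). Since 1537^(−1) ≡ 9 (mod 52) (1537 ≡ 29 (mod 52)), t ≡ 9·46 ≡ 50 (mod 52). So x ≡ 1159 + 1537·50 = 78009 (mod 79924).
Unique solution in [0, 79924): x = 78009.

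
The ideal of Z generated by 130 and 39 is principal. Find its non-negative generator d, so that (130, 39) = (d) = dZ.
(130, 39) = (13); d = 13

In the PID Z, (a, b) is generated by gcd(a, b). Compute gcd(130, 39) with the extended Euclidean algorithm, tracking rows (r, s, t) with s·130 + t·39 = r:
  row A: (130, 1, 0)   [1·130 + 0·39 = 130]
  row B: (39, 0, 1)   [0·130 + 1·39 = 39]
  130 = 3·39 + 13   → row C = row A − 3·row B = (13, 1, −3)   [check: 1·130 − 3·39 = 13]
  39 = 3·13 + 0   → remainder 0, stop. gcd = 13 (last nonzero row C).
So gcd(130, 39) = 13, with Bézout identity 1·130 − 3·39 = 13. Containment (⊇): the Bézout identity exhibits 13 as an element of (130, 39), giving (13) ⊆ (130, 39). Containment (⊆): since 13 | 130 and 13 | 39 (130 = 13·10, 39 = 13·3), every Z-linear combination of 130 and 39 is divisible by 13, so (130, 39) ⊆ (13). Therefore (130, 39) = (13), d = 13.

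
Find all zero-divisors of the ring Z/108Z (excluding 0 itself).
nonzero zero-divisors of Z/108Z = {2, 3, 4, 6, 8, 9, 10, 12, 14, 15, 16, 18, 20, 21, 22, 24, 26, 27, 28, 30, 32, 33, 34, 36, 38, 39, 40, 42, 44, 45, 46, 48, 50, 51, 52, 54, 56, 57, 58, 60, 62, 63, 64, 66, 68, 69, 70, 72, 74, 75, 76, 78, 80, 81, 82, 84, 86, 87, 88, 90, 92, 93, 94, 96, 98, 99, 100, 102, 104, 105, 106}

An element a ∈ Z/108Z (with a ≠ 0) is a zero-divisor iff gcd(a, 108) > 1 (because a is a unit precisely when gcd(a, n) = 1, and in Z/nZ every nonzero, non-unit element is a zero-divisor). Scan a = 1, ..., 107 and keep those with gcd(a, 108) > 1:
  gcd(2, 108) = 2, gcd(3, 108) = 3, gcd(4, 108) = 4, gcd(6, 108) = 6, gcd(8, 108) = 4, gcd(9, 108) = 9, gcd(10, 108) = 2, gcd(12, 108) = 12, gcd(14, 108) = 2, gcd(15, 108) = 3, gcd(16, 108) = 4, gcd(18, 108) = 18, gcd(20, 108) = 4, gcd(21, 108) = 3, gcd(22, 108) = 2, gcd(24, 108) = 12, gcd(26, 108) = 2, gcd(27, 108) = 27, gcd(28, 108) = 4, gcd(30, 108) = 6, gcd(32, 108) = 4, gcd(33, 108) = 3, gcd(34, 108) = 2, gcd(36, 108) = 36, gcd(38, 108) = 2, gcd(39, 108) = 3, gcd(40, 108) = 4, gcd(42, 108) = 6, gcd(44, 108) = 4, gcd(45, 108) = 9, gcd(46, 108) = 2, gcd(48, 108) = 12, gcd(50, 108) = 2, gcd(51, 108) = 3, gcd(52, 108) = 4, gcd(54, 108) = 54, gcd(56, 108) = 4, gcd(57, 108) = 3, gcd(58, 108) = 2, gcd(60, 108) = 12, gcd(62, 108) = 2, gcd(63, 108) = 9, gcd(64, 108) = 4, gcd(66, 108) = 6, gcd(68, 108) = 4, gcd(69, 108) = 3, gcd(70, 108) = 2, gcd(72, 108) = 36, gcd(74, 108) = 2, gcd(75, 108) = 3, gcd(76, 108) = 4, gcd(78, 108) = 6, gcd(80, 108) = 4, gcd(81, 108) = 27, gcd(82, 108) = 2, gcd(84, 108) = 12, gcd(86, 108) = 2, gcd(87, 108) = 3, gcd(88, 108) = 4, gcd(90, 108) = 18, gcd(92, 108) = 4, gcd(93, 108) = 3, gcd(94, 108) = 2, gcd(96, 108) = 12, gcd(98, 108) = 2, gcd(99, 108) = 9, gcd(100, 108) = 4, gcd(102, 108) = 6, gcd(104, 108) = 4, gcd(105, 108) = 3, gcd(106, 108) = 2.
All other a ∈ {1, ..., 107} have gcd(a, 108) = 1 and are units. So the nonzero zero-divisors are exactly the 71 values of a appearing in this scan.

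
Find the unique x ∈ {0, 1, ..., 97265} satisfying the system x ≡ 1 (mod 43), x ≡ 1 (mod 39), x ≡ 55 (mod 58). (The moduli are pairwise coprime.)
The moduli 43, 39, 58 are pairwise coprime, so by the CRT there is a unique solution mod 43·39·58 = 97266.
Solve by successive substitution. Start with x ≡ 1 (mod 43).
  Combine with x ≡ 1 (mod 39): write x = 1 + 43·t and require 1 + 43·t ≡ 1 (mod 39), i.e. 43·t ≡ 1 − 1 ≡ 0 (mod 39). Since 43^(−1) ≡ 10 (mod 39) (43 ≡ 4 (mod 39)), t ≡ 10·0 ≡ 0 (mod 39). So x ≡ 1 + 43·0 = 1 (mod 1677).
  Combine with x ≡ 55 (mod 58): write x = 1 + 1677·t and require 1 + 1677·t ≡ 55 (mod 58), i.e. 1677·t ≡ 55 − 1 ≡ 54 (mod 58). Since 1677^(−1) ≡ 23 (mod 58) (1677 ≡ 53 (mod 58)), t ≡ 23·54 ≡ 24 (mod 58). So x ≡ 1 + 1677·24 = 40249 (mod 97266).
Unique solution in [0, 97266): x = 40249.

Final answer: x ≡ 40249 (mod 97266); the representative in [0, 97266) is 40249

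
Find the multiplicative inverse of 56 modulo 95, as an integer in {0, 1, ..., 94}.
Apply the extended Euclidean algorithm to (95, 56), tracking rows (r, s, t) with s·95 + t·56 = r. Each division r_prev = q·r_cur + r_new produces the new row as (previous row) − q·(current row):
  row A: (95, 1, 0)   [1·95 + 0·56 = 95]
  row B: (56, 0, 1)   [0·95 + 1·56 = 56]
  95 = 1·56 + 39   → row C = row A − 1·row B = (39, 1, −1)   [check: 1·95 − 1·56 = 39]
  56 = 1·39 + 17   → row D = row B − 1·row C = (17, −1, 2)   [check: −1·95 + 2·56 = 17]
  39 = 2·17 + 5   → row E = row C − 2·row D = (5, 3, −5)   [check: 3·95 − 5·56 = 5]
  17 = 3·5 + 2   → row F = row D − 3·row E = (2, −10, 17)   [check: −10·95 + 17·56 = 2]
  5 = 2·2 + 1   → row G = row E − 2·row F = (1, 23, −39)   [check: 23·95 − 39·56 = 1]
  2 = 2·1 + 0   → remainder 0, stop. gcd = 1 (last nonzero row G).
The gcd is 1, so 56 is invertible mod 95. The last nonzero row gives 23·95 − 39·56 = 1, so t = −39. So 56^(−1) ≡ −39 ≡ 56 (mod 95). Verify: 56 · 56 = 3136 ≡ 1 (mod 95). ✓

Final answer: 56^(−1) ≡ 56 (mod 95)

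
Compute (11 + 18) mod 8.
5

Reduce the summands first: 11 ≡ 3, 18 ≡ 2 (mod 8), so 11 + 18 ≡ 3 + 2 (mod 8). 3 + 2 = 5; 5 = 0·8 + 5, so (11 + 18) mod 8 = 5.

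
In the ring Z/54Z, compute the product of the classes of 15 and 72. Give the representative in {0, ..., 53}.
0

Reduce the factors first: 72 ≡ 18 (mod 54), so 15 · 72 ≡ 15 · 18 (mod 54). 15 · 18 = 270. Dividing by 54: 270 = 5·54 + 0. So (15 · 72) mod 54 = 0.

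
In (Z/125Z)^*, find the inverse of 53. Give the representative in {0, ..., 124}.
53^(−1) ≡ 92 (mod 125)

Apply the extended Euclidean algorithm to (125, 53), tracking rows (r, s, t) with s·125 + t·53 = r. Each division r_prev = q·r_cur + r_new produces the new row as (previous row) − q·(current row):
  row A: (125, 1, 0)   [1·125 + 0·53 = 125]
  row B: (53, 0, 1)   [0·125 + 1·53 = 53]
  125 = 2·53 + 19   → row C = row A − 2·row B = (19, 1, −2)   [check: 1·125 − 2·53 = 19]
  53 = 2·19 + 15   → row D = row B − 2·row C = (15, −2, 5)   [check: −2·125 + 5·53 = 15]
  19 = 1·15 + 4   → row E = row C − 1·row D = (4, 3, −7)   [check: 3·125 − 7·53 = 4]
  15 = 3·4 + 3   → row F = row D − 3·row E = (3, −11, 26)   [check: −11·125 + 26·53 = 3]
  4 = 1·3 + 1   → row G = row E − 1·row F = (1, 14, −33)   [check: 14·125 − 33·53 = 1]
  3 = 3·1 + 0   → remainder 0, stop. gcd = 1 (last nonzero row G).
The gcd is 1, so 53 is invertible mod 125. The last nonzero row gives 14·125 − 33·53 = 1, so t = −33. So 53^(−1) ≡ −33 ≡ 92 (mod 125). Verify: 53 · 92 = 4876 ≡ 1 (mod 125). ✓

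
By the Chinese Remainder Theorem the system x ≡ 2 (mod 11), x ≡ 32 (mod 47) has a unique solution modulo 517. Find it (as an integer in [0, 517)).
The moduli 11, 47 are pairwise coprime, so by the CRT there is a unique solution mod 11·47 = 517.
Solve by successive substitution. Start with x ≡ 2 (mod 11).
  Combine with x ≡ 32 (mod 47): write x = 2 + 11·t and require 2 + 11·t ≡ 32 (mod 47), i.e. 11·t ≡ 32 − 2 ≡ 30 (mod 47). Since 11^(−1) ≡ 30 (mod 47), t ≡ 30·30 ≡ 7 (mod 47). So x ≡ 2 + 11·7 = 79 (mod 517).
Unique solution in [0, 517): x = 79.

Final answer: x ≡ 79 (mod 517); the representative in [0, 517) is 79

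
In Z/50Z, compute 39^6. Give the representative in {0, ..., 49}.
Use repeated squaring. Binary(6) = 110. Walk through the bits of the exponent 6 left-to-right: at each bit after the leading one, square the running value, then multiply by 39 if the bit is 1 (always reducing mod 50):
  bit 1 = 1 (leading): start with 39.
  bit 2 = 1: square 39^2 = 1521 ≡ 21; bit is 1, so multiply 21·39 = 819 ≡ 19 (mod 50).
  bit 3 = 0: square 19^2 = 361 ≡ 11 (mod 50).
Final value: 39^6 ≡ 11 (mod 50).

Final answer: 11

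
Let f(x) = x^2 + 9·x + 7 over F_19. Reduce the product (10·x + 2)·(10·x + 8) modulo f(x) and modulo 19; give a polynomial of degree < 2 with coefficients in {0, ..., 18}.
a · b ≡ 17·x (mod f(x))

Multiply as integer polynomials: a · b = 100·x^2 + 100·x + 16. Reducing coefficients mod 19: a · b ≡ 5·x^2 + 5·x + 16. Now divide by f(x) = x^2 + 9·x + 7 in F_19[x], eliminating the leading term at each step:
  leading term 5·x^2: subtract (5)·f(x) = 5·x^2 + 7·x + 16, leaving 17·x (coefficients mod 19)
The degree is now < 2, so this is the remainder. Hence a · b ≡ 17·x in F_19[x]/(f).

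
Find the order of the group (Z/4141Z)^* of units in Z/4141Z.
|(Z/4141Z)^*| = 4000

(Z/4141Z)^* consists of the classes a with gcd(a, 4141) = 1, so its order is φ(4141). φ is multiplicative, with φ(p^e) = p^e − p^(e−1). Factorise 4141 = 41 · 101. Then
  φ(4141) = (41 − 1) · (101 − 1) = 40 · 100 = 4000.
Thus |(Z/4141Z)^*| = 4000.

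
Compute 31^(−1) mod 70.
31^(−1) ≡ 61 (mod 70)

Apply the extended Euclidean algorithm to (70, 31), tracking rows (r, s, t) with s·70 + t·31 = r. Each division r_prev = q·r_cur + r_new produces the new row as (previous row) − q·(current row):
  row A: (70, 1, 0)   [1·70 + 0·31 = 70]
  row B: (31, 0, 1)   [0·70 + 1·31 = 31]
  70 = 2·31 + 8   → row C = row A − 2·row B = (8, 1, −2)   [check: 1·70 − 2·31 = 8]
  31 = 3·8 + 7   → row D = row B − 3·row C = (7, −3, 7)   [check: −3·70 + 7·31 = 7]
  8 = 1·7 + 1   → row E = row C − 1·row D = (1, 4, −9)   [check: 4·70 − 9·31 = 1]
  7 = 7·1 + 0   → remainder 0, stop. gcd = 1 (last nonzero row E).
The gcd is 1, so 31 is invertible mod 70. The last nonzero row gives 4·70 − 9·31 = 1, so t = −9. So 31^(−1) ≡ −9 ≡ 61 (mod 70). Verify: 31 · 61 = 1891 ≡ 1 (mod 70). ✓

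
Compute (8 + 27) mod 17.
1

Reduce the summands first: 27 ≡ 10 (mod 17), so 8 + 27 ≡ 8 + 10 (mod 17). 8 + 10 = 18; 18 = 1·17 + 1, so (8 + 27) mod 17 = 1.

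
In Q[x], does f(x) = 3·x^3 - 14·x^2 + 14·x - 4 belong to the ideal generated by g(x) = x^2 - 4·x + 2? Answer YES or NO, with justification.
In Q[x] the ideal (g) consists of all multiples of g, so f ∈ (g) iff g | f, i.e. iff the remainder of f on division by g is 0. Divide f by g (g is monic, so eliminate the leading term of the running remainder at each step):
  leading term 3·x^3: subtract (3·x)·g(x) = 3·x^3 - 12·x^2 + 6·x, leaving -2·x^2 + 8·x - 4
  leading term -2·x^2: subtract (-2)·g(x) = -2·x^2 + 8·x - 4, leaving 0
The remainder is 0, so f(x) = g(x) · h(x) with h(x) = 3·x - 2. Hence g | f, i.e. f ∈ (g).

Final answer: YES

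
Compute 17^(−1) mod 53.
Apply the extended Euclidean algorithm to (53, 17), tracking rows (r, s, t) with s·53 + t·17 = r. Each division r_prev = q·r_cur + r_new produces the new row as (previous row) − q·(current row):
  row A: (53, 1, 0)   [1·53 + 0·17 = 53]
  row B: (17, 0, 1)   [0·53 + 1·17 = 17]
  53 = 3·17 + 2   → row C = row A − 3·row B = (2, 1, −3)   [check: 1·53 − 3·17 = 2]
  17 = 8·2 + 1   → row D = row B − 8·row C = (1, −8, 25)   [check: −8·53 + 25·17 = 1]
  2 = 2·1 + 0   → remainder 0, stop. gcd = 1 (last nonzero row D).
The gcd is 1, so 17 is invertible mod 53. The last nonzero row gives −8·53 + 25·17 = 1, so t = 25. So 17^(−1) ≡ 25 (mod 53). Verify: 17 · 25 = 425 ≡ 1 (mod 53). ✓

Final answer: 17^(−1) ≡ 25 (mod 53)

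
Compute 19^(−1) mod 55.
19^(−1) ≡ 29 (mod 55)

Apply the extended Euclidean algorithm to (55, 19), tracking rows (r, s, t) with s·55 + t·19 = r. Each division r_prev = q·r_cur + r_new produces the new row as (previous row) − q·(current row):
  row A: (55, 1, 0)   [1·55 + 0·19 = 55]
  row B: (19, 0, 1)   [0·55 + 1·19 = 19]
  55 = 2·19 + 17   → row C = row A − 2·row B = (17, 1, −2)   [check: 1·55 − 2·19 = 17]
  19 = 1·17 + 2   → row D = row B − 1·row C = (2, −1, 3)   [check: −1·55 + 3·19 = 2]
  17 = 8·2 + 1   → row E = row C − 8·row D = (1, 9, −26)   [check: 9·55 − 26·19 = 1]
  2 = 2·1 + 0   → remainder 0, stop. gcd = 1 (last nonzero row E).
The gcd is 1, so 19 is invertible mod 55. The last nonzero row gives 9·55 − 26·19 = 1, so t = −26. So 19^(−1) ≡ −26 ≡ 29 (mod 55). Verify: 19 · 29 = 551 ≡ 1 (mod 55). ✓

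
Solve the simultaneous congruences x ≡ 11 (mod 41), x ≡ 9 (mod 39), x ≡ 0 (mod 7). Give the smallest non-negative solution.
x ≡ 4767 (mod 11193); the representative in [0, 11193) is 4767

The moduli 41, 39, 7 are pairwise coprime, so by the CRT there is a unique solution mod 41·39·7 = 11193.
Solve by successive substitution. Start with x ≡ 11 (mod 41).
  Combine with x ≡ 9 (mod 39): write x = 11 + 41·t and require 11 + 41·t ≡ 9 (mod 39), i.e. 41·t ≡ 9 − 11 ≡ 37 (mod 39). Since 41^(−1) ≡ 20 (mod 39) (41 ≡ 2 (mod 39)), t ≡ 20·37 ≡ 38 (mod 39). So x ≡ 11 + 41·38 = 1569 (mod 1599).
  Combine with x ≡ 0 (mod 7): write x = 1569 + 1599·t and require 1569 + 1599·t ≡ 0 (mod 7), i.e. 1599·t ≡ 0 − 1569 ≡ 6 (mod 7). Since 1599^(−1) ≡ 5 (mod 7) (1599 ≡ 3 (mod 7)), t ≡ 5·6 ≡ 2 (mod 7). So x ≡ 1569 + 1599·2 = 4767 (mod 11193).
Unique solution in [0, 11193): x = 4767.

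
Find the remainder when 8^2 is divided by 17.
13

Use repeated squaring. Binary(2) = 10. Walk through the bits of the exponent 2 left-to-right: at each bit after the leading one, square the running value, then multiply by 8 if the bit is 1 (always reducing mod 17):
  bit 1 = 1 (leading): start with 8.
  bit 2 = 0: square 8^2 = 64 ≡ 13 (mod 17).
Final value: 8^2 ≡ 13 (mod 17).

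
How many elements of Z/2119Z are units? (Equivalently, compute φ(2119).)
An element a ∈ Z/2119Z is a unit iff gcd(a, 2119) = 1, so the number of units is φ(2119). φ is multiplicative, with φ(p^e) = p^e − p^(e−1). Factorise 2119 = 13 · 163. Then
  φ(2119) = (13 − 1) · (163 − 1) = 12 · 162 = 1944.

Final answer: Z/2119Z has φ(2119) = 1944 units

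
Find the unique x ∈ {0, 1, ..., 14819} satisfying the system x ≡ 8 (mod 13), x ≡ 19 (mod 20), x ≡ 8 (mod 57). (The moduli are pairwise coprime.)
x ≡ 8159 (mod 14820); the representative in [0, 14820) is 8159

The moduli 13, 20, 57 are pairwise coprime, so by the CRT there is a unique solution mod 13·20·57 = 14820.
Solve by successive substitution. Start with x ≡ 8 (mod 13).
  Combine with x ≡ 19 (mod 20): write x = 8 + 13·t and require 8 + 13·t ≡ 19 (mod 20), i.e. 13·t ≡ 19 − 8 ≡ 11 (mod 20). Since 13^(−1) ≡ 17 (mod 20), t ≡ 17·11 ≡ 7 (mod 20). So x ≡ 8 + 13·7 = 99 (mod 260).
  Combine with x ≡ 8 (mod 57): write x = 99 + 260·t and require 99 + 260·t ≡ 8 (mod 57), i.e. 260·t ≡ 8 − 99 ≡ 23 (mod 57). Since 260^(−1) ≡ 41 (mod 57) (260 ≡ 32 (mod 57)), t ≡ 41·23 ≡ 31 (mod 57). So x ≡ 99 + 260·31 = 8159 (mod 14820).
Unique solution in [0, 14820): x = 8159.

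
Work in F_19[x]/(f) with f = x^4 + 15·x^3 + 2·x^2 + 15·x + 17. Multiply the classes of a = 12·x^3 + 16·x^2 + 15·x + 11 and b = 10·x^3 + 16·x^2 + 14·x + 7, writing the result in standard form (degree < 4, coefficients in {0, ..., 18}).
Multiply as integer polynomials: a · b = 120·x^6 + 352·x^5 + 574·x^4 + 658·x^3 + 498·x^2 + 259·x + 77. Reducing coefficients mod 19: a · b ≡ 6·x^6 + 10·x^5 + 4·x^4 + 12·x^3 + 4·x^2 + 12·x + 1. Now divide by f(x) = x^4 + 15·x^3 + 2·x^2 + 15·x + 17 in F_19[x], eliminating the leading term at each step:
  leading term 6·x^6: subtract (6·x^2)·f(x) = 6·x^6 + 14·x^5 + 12·x^4 + 14·x^3 + 7·x^2, leaving 15·x^5 + 11·x^4 + 17·x^3 + 16·x^2 + 12·x + 1 (coefficients mod 19)
  leading term 15·x^5: subtract (15·x)·f(x) = 15·x^5 + 16·x^4 + 11·x^3 + 16·x^2 + 8·x, leaving 14·x^4 + 6·x^3 + 4·x + 1 (coefficients mod 19)
  leading term 14·x^4: subtract (14)·f(x) = 14·x^4 + x^3 + 9·x^2 + x + 10, leaving 5·x^3 + 10·x^2 + 3·x + 10 (coefficients mod 19)
The degree is now < 4, so this is the remainder. Hence a · b ≡ 5·x^3 + 10·x^2 + 3·x + 10 in F_19[x]/(f).

Final answer: a · b ≡ 5·x^3 + 10·x^2 + 3·x + 10 (mod f(x))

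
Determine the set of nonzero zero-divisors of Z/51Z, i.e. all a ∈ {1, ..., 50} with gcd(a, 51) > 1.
An element a ∈ Z/51Z (with a ≠ 0) is a zero-divisor iff gcd(a, 51) > 1 (because a is a unit precisely when gcd(a, n) = 1, and in Z/nZ every nonzero, non-unit element is a zero-divisor). Scan a = 1, ..., 50 and keep those with gcd(a, 51) > 1:
  gcd(3, 51) = 3, gcd(6, 51) = 3, gcd(9, 51) = 3, gcd(12, 51) = 3, gcd(15, 51) = 3, gcd(17, 51) = 17, gcd(18, 51) = 3, gcd(21, 51) = 3, gcd(24, 51) = 3, gcd(27, 51) = 3, gcd(30, 51) = 3, gcd(33, 51) = 3, gcd(34, 51) = 17, gcd(36, 51) = 3, gcd(39, 51) = 3, gcd(42, 51) = 3, gcd(45, 51) = 3, gcd(48, 51) = 3.
All other a ∈ {1, ..., 50} have gcd(a, 51) = 1 and are units. So the nonzero zero-divisors are exactly the 18 values of a appearing in this scan.

Final answer: nonzero zero-divisors of Z/51Z = {3, 6, 9, 12, 15, 17, 18, 21, 24, 27, 30, 33, 34, 36, 39, 42, 45, 48}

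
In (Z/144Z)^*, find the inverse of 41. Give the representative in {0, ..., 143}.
Apply the extended Euclidean algorithm to (144, 41), tracking rows (r, s, t) with s·144 + t·41 = r. Each division r_prev = q·r_cur + r_new produces the new row as (previous row) − q·(current row):
  row A: (144, 1, 0)   [1·144 + 0·41 = 144]
  row B: (41, 0, 1)   [0·144 + 1·41 = 41]
  144 = 3·41 + 21   → row C = row A − 3·row B = (21, 1, −3)   [check: 1·144 − 3·41 = 21]
  41 = 1·21 + 20   → row D = row B − 1·row C = (20, −1, 4)   [check: −1·144 + 4·41 = 20]
  21 = 1·20 + 1   → row E = row C − 1·row D = (1, 2, −7)   [check: 2·144 − 7·41 = 1]
  20 = 20·1 + 0   → remainder 0, stop. gcd = 1 (last nonzero row E).
The gcd is 1, so 41 is invertible mod 144. The last nonzero row gives 2·144 − 7·41 = 1, so t = −7. So 41^(−1) ≡ −7 ≡ 137 (mod 144). Verify: 41 · 137 = 5617 ≡ 1 (mod 144). ✓

Final answer: 41^(−1) ≡ 137 (mod 144)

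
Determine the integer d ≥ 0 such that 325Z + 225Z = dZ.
(325, 225) = (25); d = 25

In the PID Z, (a, b) is generated by gcd(a, b). Compute gcd(325, 225) with the extended Euclidean algorithm, tracking rows (r, s, t) with s·325 + t·225 = r:
  row A: (325, 1, 0)   [1·325 + 0·225 = 325]
  row B: (225, 0, 1)   [0·325 + 1·225 = 225]
  325 = 1·225 + 100   → row C = row A − 1·row B = (100, 1, −1)   [check: 1·325 − 1·225 = 100]
  225 = 2·100 + 25   → row D = row B − 2·row C = (25, −2, 3)   [check: −2·325 + 3·225 = 25]
  100 = 4·25 + 0   → remainder 0, stop. gcd = 25 (last nonzero row D).
So gcd(325, 225) = 25, with Bézout identity −2·325 + 3·225 = 25. Containment (⊇): the Bézout identity exhibits 25 as an element of (325, 225), giving (25) ⊆ (325, 225). Containment (⊆): since 25 | 325 and 25 | 225 (325 = 25·13, 225 = 25·9), every Z-linear combination of 325 and 225 is divisible by 25, so (325, 225) ⊆ (25). Therefore (325, 225) = (25), d = 25.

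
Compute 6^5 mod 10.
Use repeated squaring. Binary(5) = 101. Walk through the bits of the exponent 5 left-to-right: at each bit after the leading one, square the running value, then multiply by 6 if the bit is 1 (always reducing mod 10):
  bit 1 = 1 (leading): start with 6.
  bit 2 = 0: square 6^2 = 36 ≡ 6 (mod 10).
  bit 3 = 1: square 6^2 = 36 ≡ 6; bit is 1, so multiply 6·6 = 36 ≡ 6 (mod 10).
Final value: 6^5 ≡ 6 (mod 10).

Final answer: 6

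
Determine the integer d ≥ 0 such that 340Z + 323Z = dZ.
(340, 323) = (17); d = 17

In the PID Z, (a, b) is generated by gcd(a, b). Compute gcd(340, 323) with the extended Euclidean algorithm, tracking rows (r, s, t) with s·340 + t·323 = r:
  row A: (340, 1, 0)   [1·340 + 0·323 = 340]
  row B: (323, 0, 1)   [0·340 + 1·323 = 323]
  340 = 1·323 + 17   → row C = row A − 1·row B = (17, 1, −1)   [check: 1·340 − 1·323 = 17]
  323 = 19·17 + 0   → remainder 0, stop. gcd = 17 (last nonzero row C).
So gcd(340, 323) = 17, with Bézout identity 1·340 − 1·323 = 17. Containment (⊇): the Bézout identity exhibits 17 as an element of (340, 323), giving (17) ⊆ (340, 323). Containment (⊆): since 17 | 340 and 17 | 323 (340 = 17·20, 323 = 17·19), every Z-linear combination of 340 and 323 is divisible by 17, so (340, 323) ⊆ (17). Therefore (340, 323) = (17), d = 17.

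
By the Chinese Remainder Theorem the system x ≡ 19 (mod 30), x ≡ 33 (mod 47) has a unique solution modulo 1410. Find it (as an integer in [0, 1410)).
x ≡ 409 (mod 1410); the representative in [0, 1410) is 409

The moduli 30, 47 are pairwise coprime, so by the CRT there is a unique solution mod 30·47 = 1410.
Solve by successive substitution. Start with x ≡ 19 (mod 30).
  Combine with x ≡ 33 (mod 47): write x = 19 + 30·t and require 19 + 30·t ≡ 33 (mod 47), i.e. 30·t ≡ 33 − 19 ≡ 14 (mod 47). Since 30^(−1) ≡ 11 (mod 47), t ≡ 11·14 ≡ 13 (mod 47). So x ≡ 19 + 30·13 = 409 (mod 1410).
Unique solution in [0, 1410): x = 409.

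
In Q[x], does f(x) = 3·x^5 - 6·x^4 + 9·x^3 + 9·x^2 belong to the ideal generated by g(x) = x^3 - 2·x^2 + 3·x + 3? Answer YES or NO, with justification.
YES

In Q[x] the ideal (g) consists of all multiples of g, so f ∈ (g) iff g | f, i.e. iff the remainder of f on division by g is 0. Divide f by g (g is monic, so eliminate the leading term of the running remainder at each step):
  leading term 3·x^5: subtract (3·x^2)·g(x) = 3·x^5 - 6·x^4 + 9·x^3 + 9·x^2, leaving 0
The remainder is 0, so f(x) = g(x) · h(x) with h(x) = 3·x^2. Hence g | f, i.e. f ∈ (g).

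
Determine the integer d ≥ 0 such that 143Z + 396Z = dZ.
(143, 396) = (11); d = 11

In the PID Z, (a, b) is generated by gcd(a, b). Compute gcd(396, 143) with the extended Euclidean algorithm, tracking rows (r, s, t) with s·396 + t·143 = r:
  row A: (396, 1, 0)   [1·396 + 0·143 = 396]
  row B: (143, 0, 1)   [0·396 + 1·143 = 143]
  396 = 2·143 + 110   → row C = row A − 2·row B = (110, 1, −2)   [check: 1·396 − 2·143 = 110]
  143 = 1·110 + 33   → row D = row B − 1·row C = (33, −1, 3)   [check: −1·396 + 3·143 = 33]
  110 = 3·33 + 11   → row E = row C − 3·row D = (11, 4, −11)   [check: 4·396 − 11·143 = 11]
  33 = 3·11 + 0   → remainder 0, stop. gcd = 11 (last nonzero row E).
So gcd(143, 396) = 11, with Bézout identity 4·396 − 11·143 = 11. Containment (⊇): the Bézout identity exhibits 11 as an element of (143, 396), giving (11) ⊆ (143, 396). Containment (⊆): since 11 | 143 and 11 | 396 (143 = 11·13, 396 = 11·36), every Z-linear combination of 143 and 396 is divisible by 11, so (143, 396) ⊆ (11). Therefore (143, 396) = (11), d = 11.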